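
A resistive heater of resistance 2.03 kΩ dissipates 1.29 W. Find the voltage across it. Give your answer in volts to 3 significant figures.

51.2 V

The two known quantities fix the third via V = √(P R).
V = √(1.29 × 2030) = 51.17 V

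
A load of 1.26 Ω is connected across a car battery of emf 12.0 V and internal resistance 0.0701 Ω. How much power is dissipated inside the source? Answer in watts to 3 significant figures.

Internal loss is I²r, with I set by the total series resistance r+R.
I = ε / (r + R) = 12.0 / (0.0701 + 1.26) = 9.022 A
P_int = I² r = (9.022)² × 0.0701 = 5.706 W

5.71 W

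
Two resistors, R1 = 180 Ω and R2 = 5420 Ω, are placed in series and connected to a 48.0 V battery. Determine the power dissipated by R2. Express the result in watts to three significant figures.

0.398 W

The current is common to all series resistors; compute it, then apply P = I²R for the target.
R_total = 180 + 5420 = 5600 Ω
I = V / R_total = 48.0 / 5600 = 0.008571 A
P_R2 = I² × R2 = (0.008571)² × 5420 = 0.3982 W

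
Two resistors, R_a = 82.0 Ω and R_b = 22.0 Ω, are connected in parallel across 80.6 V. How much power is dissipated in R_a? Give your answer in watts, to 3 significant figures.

The supply voltage appears across each parallel branch — just use P = V²/R_a.
P_R_a = V² / R_a = (80.6)² / 82.0 Ω = 79.22 W

79.2 W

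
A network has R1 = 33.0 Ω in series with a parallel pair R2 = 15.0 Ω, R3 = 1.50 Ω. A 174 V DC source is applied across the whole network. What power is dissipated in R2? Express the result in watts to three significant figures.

3.18 W

Reduce the parallel pair to R_p first; the network is then a simple series string.
R_p = (15.0×1.50)/(15.0+1.50) = 1.364 Ω
R_total = 33.0 + 1.364 = 34.36 Ω
I = V / R_total = 174 / 34.36 = 5.063 A
Voltage across the parallel pair: V_p = I × R_p = 5.063 × 1.364 = 6.905 V
R2 is across V_p, so use P = V²/R for that branch.
P_R2 = (6.905)² / 15.0 = 3.178 W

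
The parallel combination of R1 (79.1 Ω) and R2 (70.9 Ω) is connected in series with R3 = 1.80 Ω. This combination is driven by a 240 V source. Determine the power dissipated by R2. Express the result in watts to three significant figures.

Collapse the R1‖R2 pair into one equivalent R_p; then R_p and R3 form a series string.
R_p = (79.1×70.9)/(79.1+70.9) = 37.39 Ω
R_total = R_p + 1.80 = 37.39 + 1.80 = 39.19 Ω
I = V / R_total = 240 / 39.19 = 6.124 A
Voltage across the parallel pair: V_p = I × R_p = 6.124 × 37.39 = 229.0 V
R2 sits across V_p; its power is V_p²/R.
P_R2 = (229.0)² / 70.9 = 739.5 W

739 W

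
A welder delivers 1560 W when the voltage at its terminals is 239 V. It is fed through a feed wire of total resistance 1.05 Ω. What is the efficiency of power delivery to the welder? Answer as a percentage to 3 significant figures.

I = P / V = 1560 / 239 = 6.527 A through the feed wire.
P_line = I² R_line = (6.527)² × 1.05 = 44.73 W
P_source = P_load + P_line = 1560 + 44.73 = 1605 W
η = P_load / P_source = 1560 / 1605 = 0.9721

97.2 %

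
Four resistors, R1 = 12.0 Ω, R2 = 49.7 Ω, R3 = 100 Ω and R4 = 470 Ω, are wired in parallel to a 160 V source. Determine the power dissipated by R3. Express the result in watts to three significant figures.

256 W

The supply voltage appears across each parallel branch — just use P = V²/R3.
P_R3 = V² / R3 = (160)² / 100 Ω = 256.0 W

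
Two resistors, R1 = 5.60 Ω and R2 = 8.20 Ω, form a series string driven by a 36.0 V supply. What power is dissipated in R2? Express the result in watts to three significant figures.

55.8 W

The current is common to all series resistors; compute it, then apply P = I²R for the target.
R_total = 5.60 + 8.20 = 13.80 Ω
I = V / R_total = 36.0 / 13.80 = 2.609 A
P_R2 = I² × R2 = (2.609)² × 8.20 = 55.80 W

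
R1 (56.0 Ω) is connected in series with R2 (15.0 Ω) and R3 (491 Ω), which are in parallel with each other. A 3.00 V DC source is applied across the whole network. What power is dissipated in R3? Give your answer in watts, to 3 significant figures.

Reduce the parallel pair to R_p first; the network is then a simple series string.
R_p = (15.0×491)/(15.0+491) = 14.56 Ω
R_total = 56.0 + 14.56 = 70.56 Ω
I = V / R_total = 3.00 / 70.56 = 0.04252 A
Voltage across the parallel pair: V_p = I × R_p = 0.04252 × 14.56 = 0.6189 V
With V_p across R3, its power is V_p²/R3.
P_R3 = (0.6189)² / 491 = 0.0007801 W

0.000780 W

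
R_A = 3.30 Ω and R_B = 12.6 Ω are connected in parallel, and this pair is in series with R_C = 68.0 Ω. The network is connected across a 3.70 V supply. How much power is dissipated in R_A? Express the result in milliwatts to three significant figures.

First find R_p for the parallel pair, then treat R_p + R_C as a series loop.
R_p = (3.30×12.6)/(3.30+12.6) = 2.615 Ω
R_total = R_p + 68.0 = 2.615 + 68.0 = 70.62 Ω
I = V / R_total = 3.70 / 70.62 = 0.05240 A
Voltage across the parallel pair: V_p = I × R_p = 0.05240 × 2.615 = 0.1370 V
R_A sits across V_p; its power is V_p²/R.
P_R_A = (0.1370)² / 3.30 = 0.005689 W

5.69 mW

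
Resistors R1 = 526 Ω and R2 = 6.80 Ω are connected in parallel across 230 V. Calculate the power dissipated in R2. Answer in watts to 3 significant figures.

7780 W

Each parallel branch sees the full supply voltage, so P = V²/R applies directly to the target branch.
P_R2 = V² / R2 = (230)² / 6.80 Ω = 7779 W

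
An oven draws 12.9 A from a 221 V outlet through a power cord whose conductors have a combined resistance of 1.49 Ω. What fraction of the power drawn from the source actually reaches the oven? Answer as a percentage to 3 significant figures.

91.3 %

The power cord carries the full 12.9 A.
P_line = I² R_line = (12.90)² × 1.49 = 248.0 W
P_source = V I = 221 × 12.90 = 2851 W; P_load = 2603 W
η = P_load / P_source = 2603 / 2851 = 0.9130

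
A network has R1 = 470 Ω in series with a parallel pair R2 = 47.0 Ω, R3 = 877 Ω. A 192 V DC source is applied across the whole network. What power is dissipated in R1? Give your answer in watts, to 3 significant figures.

65.4 W

First combine the parallel branches into one equivalent R_p, then R1 + R_p is a series pair.
R_p = (47.0×877)/(47.0+877) = 44.61 Ω
R_total = 470 + 44.61 = 514.6 Ω
I = V / R_total = 192 / 514.6 = 0.3731 A
R1 is in the main series path, so its power is I²R1.
P_R1 = (0.3731)² × 470 = 65.43 W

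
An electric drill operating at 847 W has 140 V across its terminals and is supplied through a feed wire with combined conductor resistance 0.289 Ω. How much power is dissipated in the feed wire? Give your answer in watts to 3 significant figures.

The feed wire and load are in series, so the same current flows in both; the loss is I²R_line.
I = P / V = 847 / 140 = 6.050 A through the feed wire.
P_line = I² R_line = (6.050)² × 0.289 = 10.58 W

10.6 W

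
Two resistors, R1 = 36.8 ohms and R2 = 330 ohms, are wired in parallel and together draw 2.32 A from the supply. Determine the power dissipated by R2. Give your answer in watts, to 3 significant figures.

Only the total current is stated, so first find the parallel equivalent to get the voltage across the combination.
1/R_eq = 1/36.8 + 1/330 ⇒ R_eq = 33.11 Ω
V = I_total × R_eq = 2.320 × 33.11 = 76.81 V
P_R2 = V² / R2 = (76.81)² / 330 = 17.88 W

17.9 W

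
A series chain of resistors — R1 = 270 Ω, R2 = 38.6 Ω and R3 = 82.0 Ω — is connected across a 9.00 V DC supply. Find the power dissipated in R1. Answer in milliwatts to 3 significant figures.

143 mW

Every series element carries the same I. Get I from the total resistance, then P = I² × R1.
R_total = 270 + 38.6 + 82.0 = 390.6 Ω
I = V / R_total = 9.00 / 390.6 = 0.02304 A
P_R1 = I² × R1 = (0.02304)² × 270 = 0.1433 W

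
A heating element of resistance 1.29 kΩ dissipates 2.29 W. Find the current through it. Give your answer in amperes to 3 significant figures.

0.0421 A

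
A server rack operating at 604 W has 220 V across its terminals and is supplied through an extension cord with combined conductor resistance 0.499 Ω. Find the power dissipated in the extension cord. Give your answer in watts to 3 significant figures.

3.76 W

Only the current and the line resistance are needed for the I²R loss.
I = P / V = 604 / 220 = 2.745 A through the extension cord.
P_line = I² R_line = (2.745)² × 0.499 = 3.761 W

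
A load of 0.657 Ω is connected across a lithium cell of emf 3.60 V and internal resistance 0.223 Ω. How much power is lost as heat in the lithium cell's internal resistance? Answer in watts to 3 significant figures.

3.73 W

The internal resistance carries the same current as the load; P_int = I²r.
I = ε / (r + R) = 3.60 / (0.223 + 0.657) = 4.091 A
P_int = I² r = (4.091)² × 0.223 = 3.732 W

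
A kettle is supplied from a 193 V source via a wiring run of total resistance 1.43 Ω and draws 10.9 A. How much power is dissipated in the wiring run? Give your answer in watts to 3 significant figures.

170 W

Line loss is just I²R for the cable — we know both I and R_line directly.
The wiring run carries the full 10.9 A.
P_line = I² R_line = (10.90)² × 1.43 = 169.9 W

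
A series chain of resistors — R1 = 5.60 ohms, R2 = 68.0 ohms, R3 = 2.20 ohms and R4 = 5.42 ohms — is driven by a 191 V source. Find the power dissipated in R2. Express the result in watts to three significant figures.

Since the resistors are in series they all carry the loop current I = V/R_total; the power in any one is I²R.
R_total = 5.60 + 68.0 + 2.20 + 5.42 = 81.22 Ω
I = V / R_total = 191 / 81.22 = 2.352 A
P_R2 = I² × R2 = (2.352)² × 68.0 = 376.1 W

376 W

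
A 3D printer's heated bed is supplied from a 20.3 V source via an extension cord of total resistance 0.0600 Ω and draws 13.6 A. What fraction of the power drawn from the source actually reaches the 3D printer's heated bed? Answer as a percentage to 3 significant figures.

96.0 %

The extension cord carries the full 13.6 A.
P_line = I² R_line = (13.60)² × 0.0600 = 11.10 W
P_source = V I = 20.3 × 13.60 = 276.1 W; P_load = 265.0 W
η = P_load / P_source = 265.0 / 276.1 = 0.9598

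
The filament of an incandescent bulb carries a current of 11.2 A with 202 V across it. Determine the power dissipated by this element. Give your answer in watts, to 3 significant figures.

2260 W

V and I are known directly — P = V I, no intermediate step needed.
P = 202 V × 11.20 A = 2262 W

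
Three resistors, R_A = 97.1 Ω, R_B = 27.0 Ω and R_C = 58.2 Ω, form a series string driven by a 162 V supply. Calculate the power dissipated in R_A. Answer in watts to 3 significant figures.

In a series string the same current flows through every resistor — find that current, then P = I²R for the one we want.
R_total = 97.1 + 27.0 + 58.2 = 182.3 Ω
I = V / R_total = 162 / 182.3 = 0.8886 A
P_R_A = I² × R_A = (0.8886)² × 97.1 = 76.68 W

76.7 W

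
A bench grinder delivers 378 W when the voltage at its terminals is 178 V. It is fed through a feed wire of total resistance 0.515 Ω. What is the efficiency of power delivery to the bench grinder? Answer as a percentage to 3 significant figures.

I = P / V = 378 / 178 = 2.124 A through the feed wire.
P_line = I² R_line = (2.124)² × 0.515 = 2.322 W
P_source = P_load + P_line = 378.0 + 2.322 = 380.3 W
η = P_load / P_source = 378.0 / 380.3 = 0.9939

99.4 %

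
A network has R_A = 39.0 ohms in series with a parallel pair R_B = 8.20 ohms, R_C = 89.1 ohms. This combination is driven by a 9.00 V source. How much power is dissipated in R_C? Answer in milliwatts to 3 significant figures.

23.7 mW

First combine the parallel branches into one equivalent R_p, then R_A + R_p is a series pair.
R_p = (8.20×89.1)/(8.20+89.1) = 7.509 Ω
R_total = 39.0 + 7.509 = 46.51 Ω
I = V / R_total = 9.00 / 46.51 = 0.1935 A
Voltage across the parallel pair: V_p = I × R_p = 0.1935 × 7.509 = 1.453 V
With V_p across R_C, its power is V_p²/R_C.
P_R_C = (1.453)² / 89.1 = 0.02370 W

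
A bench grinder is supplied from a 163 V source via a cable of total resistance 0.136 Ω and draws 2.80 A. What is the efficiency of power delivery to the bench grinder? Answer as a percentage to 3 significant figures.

99.8 %

The cable carries the full 2.80 A.
P_line = I² R_line = (2.800)² × 0.136 = 1.066 W
P_source = V I = 163 × 2.800 = 456.4 W; P_load = 455.3 W
η = P_load / P_source = 455.3 / 456.4 = 0.9977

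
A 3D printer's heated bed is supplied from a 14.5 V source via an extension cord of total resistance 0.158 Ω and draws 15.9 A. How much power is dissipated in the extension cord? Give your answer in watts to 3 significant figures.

Line loss is just I²R for the cable — we know both I and R_line directly.
The extension cord carries the full 15.9 A.
P_line = I² R_line = (15.90)² × 0.158 = 39.94 W

39.9 W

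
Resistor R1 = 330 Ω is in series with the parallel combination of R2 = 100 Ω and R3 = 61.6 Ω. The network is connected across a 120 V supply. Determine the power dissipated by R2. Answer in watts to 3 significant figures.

1.54 W

Collapse R2‖R3 to a single equivalent, reducing the network to two series elements.
R_p = (100×61.6)/(100+61.6) = 38.12 Ω
R_total = 330 + 38.12 = 368.1 Ω
I = V / R_total = 120 / 368.1 = 0.3260 A
Voltage across the parallel pair: V_p = I × R_p = 0.3260 × 38.12 = 12.43 V
R2 is across V_p, so use P = V²/R for that branch.
P_R2 = (12.43)² / 100 = 1.544 W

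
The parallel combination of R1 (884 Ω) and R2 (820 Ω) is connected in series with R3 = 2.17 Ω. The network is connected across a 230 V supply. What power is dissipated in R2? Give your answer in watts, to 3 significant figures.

Combine R1 and R2 into their parallel equivalent first, reducing the network to two series resistors.
R_p = (884×820)/(884+820) = 425.4 Ω
R_total = R_p + 2.17 = 425.4 + 2.17 = 427.6 Ω
I = V / R_total = 230 / 427.6 = 0.5379 A
Voltage across the parallel pair: V_p = I × R_p = 0.5379 × 425.4 = 228.8 V
R2 has V_p across it, so P = V_p²/R2.
P_R2 = (228.8)² / 820 = 63.86 W

63.9 W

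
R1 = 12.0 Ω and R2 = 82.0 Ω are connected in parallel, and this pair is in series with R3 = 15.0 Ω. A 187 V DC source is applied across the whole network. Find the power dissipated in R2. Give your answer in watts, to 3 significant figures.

72.0 W

Combine R1 and R2 into their parallel equivalent first, reducing the network to two series resistors.
R_p = (12.0×82.0)/(12.0+82.0) = 10.47 Ω
R_total = R_p + 15.0 = 10.47 + 15.0 = 25.47 Ω
I = V / R_total = 187 / 25.47 = 7.343 A
Voltage across the parallel pair: V_p = I × R_p = 7.343 × 10.47 = 76.86 V
Use P = V²/R for R2 with V = V_p.
P_R2 = (76.86)² / 82.0 = 72.05 W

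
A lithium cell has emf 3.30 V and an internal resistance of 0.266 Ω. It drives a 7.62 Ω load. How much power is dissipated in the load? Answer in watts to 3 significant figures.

1.33 W

The internal resistance and the load are in series, so the same I flows through both; get I from ε/(r+R), then I²R for the load.
I = ε / (r + R) = 3.30 / (0.266 + 7.62) = 0.4185 A
P_load = I² R = (0.4185)² × 7.62 = 1.334 W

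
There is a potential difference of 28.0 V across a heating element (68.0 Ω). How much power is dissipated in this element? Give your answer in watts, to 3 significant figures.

11.5 W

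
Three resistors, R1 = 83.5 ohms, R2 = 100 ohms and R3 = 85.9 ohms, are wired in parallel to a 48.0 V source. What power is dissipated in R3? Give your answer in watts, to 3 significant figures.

26.8 W

Every branch has 48.0 V across it, so for R3 the power is simply V²/R.
P_R3 = V² / R3 = (48.0)² / 85.9 Ω = 26.82 W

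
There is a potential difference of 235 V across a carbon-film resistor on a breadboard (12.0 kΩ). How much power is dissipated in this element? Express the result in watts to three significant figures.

We know the drop across the element and its resistance — P = V²/R, one step.
P = (235 V)² / 12000 Ω = 4.602 W

4.60 W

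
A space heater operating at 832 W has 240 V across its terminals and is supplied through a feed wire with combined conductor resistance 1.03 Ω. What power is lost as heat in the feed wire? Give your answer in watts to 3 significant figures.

Line loss is just I²R for the cable — we know both I and R_line directly.
I = P / V = 832 / 240 = 3.467 A through the feed wire.
P_line = I² R_line = (3.467)² × 1.03 = 12.38 W

12.4 W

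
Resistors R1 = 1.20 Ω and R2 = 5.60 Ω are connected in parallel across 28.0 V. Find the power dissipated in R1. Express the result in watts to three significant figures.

The supply voltage appears across each parallel branch — just use P = V²/R1.
P_R1 = V² / R1 = (28.0)² / 1.20 Ω = 653.3 W

653 W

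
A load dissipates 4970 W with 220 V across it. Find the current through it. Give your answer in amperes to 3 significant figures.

22.6 A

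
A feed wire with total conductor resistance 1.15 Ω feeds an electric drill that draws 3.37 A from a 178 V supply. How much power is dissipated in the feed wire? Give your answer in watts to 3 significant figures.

Line loss is just I²R for the cable — we know both I and R_line directly.
The feed wire carries the full 3.37 A.
P_line = I² R_line = (3.370)² × 1.15 = 13.06 W

13.1 W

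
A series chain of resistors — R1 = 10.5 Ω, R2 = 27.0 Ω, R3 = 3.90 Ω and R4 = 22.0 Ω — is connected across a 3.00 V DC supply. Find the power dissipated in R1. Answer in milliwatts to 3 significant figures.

23.5 mW

Series elements share the same current, so find I first, then use P = I²R.
R_total = 10.5 + 27.0 + 3.90 + 22.0 = 63.40 Ω
I = V / R_total = 3.00 / 63.40 = 0.04732 A
P_R1 = I² × R1 = (0.04732)² × 10.5 = 0.02351 W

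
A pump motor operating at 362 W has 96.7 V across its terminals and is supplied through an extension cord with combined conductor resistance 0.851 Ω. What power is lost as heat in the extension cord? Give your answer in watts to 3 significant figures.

Line loss is just I²R for the cable — we know both I and R_line directly.
I = P / V = 362 / 96.7 = 3.744 A through the extension cord.
P_line = I² R_line = (3.744)² × 0.851 = 11.93 W

11.9 W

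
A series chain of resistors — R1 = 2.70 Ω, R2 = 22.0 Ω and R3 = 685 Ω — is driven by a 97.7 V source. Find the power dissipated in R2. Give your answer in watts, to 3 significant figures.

0.417 W

In a series string the same current flows through every resistor — find that current, then P = I²R for the one we want.
R_total = 2.70 + 22.0 + 685 = 709.7 Ω
I = V / R_total = 97.7 / 709.7 = 0.1377 A
P_R2 = I² × R2 = (0.1377)² × 22.0 = 0.4169 W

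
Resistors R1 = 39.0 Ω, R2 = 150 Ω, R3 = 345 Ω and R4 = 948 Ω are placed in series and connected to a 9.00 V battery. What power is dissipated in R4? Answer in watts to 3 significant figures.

Every series element carries the same I. Get I from the total resistance, then P = I² × R4.
R_total = 39.0 + 150 + 345 + 948 = 1482 Ω
I = V / R_total = 9.00 / 1482 = 0.006073 A
P_R4 = I² × R4 = (0.006073)² × 948 = 0.03496 W

0.0350 W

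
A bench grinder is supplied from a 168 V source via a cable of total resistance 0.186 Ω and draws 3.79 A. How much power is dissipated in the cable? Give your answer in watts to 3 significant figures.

The cable and load are in series, so the same current flows in both; the loss is I²R_line.
The cable carries the full 3.79 A.
P_line = I² R_line = (3.790)² × 0.186 = 2.672 W

2.67 W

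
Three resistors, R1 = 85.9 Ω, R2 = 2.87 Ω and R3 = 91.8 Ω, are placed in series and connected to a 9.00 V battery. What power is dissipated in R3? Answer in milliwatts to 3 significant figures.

228 mW

Every series element carries the same I. Get I from the total resistance, then P = I² × R3.
R_total = 85.9 + 2.87 + 91.8 = 180.6 Ω
I = V / R_total = 9.00 / 180.6 = 0.04984 A
P_R3 = I² × R3 = (0.04984)² × 91.8 = 0.2281 W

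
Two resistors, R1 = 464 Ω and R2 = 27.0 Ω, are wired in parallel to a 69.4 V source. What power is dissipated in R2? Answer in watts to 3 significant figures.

R2 sits directly across the source, so P = V²/R with V = 69.4 V.
P_R2 = V² / R2 = (69.4)² / 27.0 Ω = 178.4 W

178 W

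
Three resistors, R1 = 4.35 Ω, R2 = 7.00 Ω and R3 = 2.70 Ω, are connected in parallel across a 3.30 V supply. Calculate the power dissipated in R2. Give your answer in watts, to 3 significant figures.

1.56 W

Parallel branches share the same voltage; P = V²/R gives the branch power in one step.
P_R2 = V² / R2 = (3.30)² / 7.00 Ω = 1.556 W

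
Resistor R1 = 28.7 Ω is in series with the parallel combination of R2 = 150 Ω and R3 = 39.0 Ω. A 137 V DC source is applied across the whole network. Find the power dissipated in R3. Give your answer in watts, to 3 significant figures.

Reduce the parallel pair to R_p first; the network is then a simple series string.
R_p = (150×39.0)/(150+39.0) = 30.95 Ω
R_total = 28.7 + 30.95 = 59.65 Ω
I = V / R_total = 137 / 59.65 = 2.297 A
Voltage across the parallel pair: V_p = I × R_p = 2.297 × 30.95 = 71.09 V
R3 is across V_p, so use P = V²/R for that branch.
P_R3 = (71.09)² / 39.0 = 129.6 W

130 W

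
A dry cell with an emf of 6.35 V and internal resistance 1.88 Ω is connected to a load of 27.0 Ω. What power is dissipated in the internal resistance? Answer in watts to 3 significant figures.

Internal loss is I²r, with I set by the total series resistance r+R.
I = ε / (r + R) = 6.35 / (1.88 + 27.0) = 0.2199 A
P_int = I² r = (0.2199)² × 1.88 = 0.09089 W

0.0909 W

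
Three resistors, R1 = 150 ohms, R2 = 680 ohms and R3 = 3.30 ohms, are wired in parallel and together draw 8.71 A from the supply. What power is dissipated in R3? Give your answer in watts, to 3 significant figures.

Only the total current is stated, so first find the parallel equivalent to get the voltage across the combination.
1/R_eq = 1/150 + 1/680 + 1/3.30 ⇒ R_eq = 3.214 Ω
V = I_total × R_eq = 8.710 × 3.214 = 27.99 V
P_R3 = V² / R3 = (27.99)² / 3.30 = 237.4 W

237 W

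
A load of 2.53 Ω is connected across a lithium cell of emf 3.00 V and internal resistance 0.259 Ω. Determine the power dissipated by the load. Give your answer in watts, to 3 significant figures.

2.93 W

With r and R in series, I = ε/(r+R); the load dissipates I²R.
I = ε / (r + R) = 3.00 / (0.259 + 2.53) = 1.076 A
P_load = I² R = (1.076)² × 2.53 = 2.927 W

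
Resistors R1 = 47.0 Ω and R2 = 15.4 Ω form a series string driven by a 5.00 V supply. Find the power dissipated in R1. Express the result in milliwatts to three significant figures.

The current is common to all series resistors; compute it, then apply P = I²R for the target.
R_total = 47.0 + 15.4 = 62.40 Ω
I = V / R_total = 5.00 / 62.40 = 0.08013 A
P_R1 = I² × R1 = (0.08013)² × 47.0 = 0.3018 W

302 mW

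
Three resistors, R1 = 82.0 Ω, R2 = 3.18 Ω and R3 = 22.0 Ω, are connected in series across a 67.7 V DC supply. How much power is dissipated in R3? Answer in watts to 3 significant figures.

The current is common to all series resistors; compute it, then apply P = I²R for the target.
R_total = 82.0 + 3.18 + 22.0 = 107.2 Ω
I = V / R_total = 67.7 / 107.2 = 0.6316 A
P_R3 = I² × R3 = (0.6316)² × 22.0 = 8.778 W

8.78 W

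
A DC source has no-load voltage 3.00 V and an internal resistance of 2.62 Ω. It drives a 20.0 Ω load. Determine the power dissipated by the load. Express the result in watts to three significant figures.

0.352 W

Load and internal resistance form a series loop — compute the loop current, then the load power via I²R.
I = ε / (r + R) = 3.00 / (2.62 + 20.0) = 0.1326 A
P_load = I² R = (0.1326)² × 20.0 = 0.3518 W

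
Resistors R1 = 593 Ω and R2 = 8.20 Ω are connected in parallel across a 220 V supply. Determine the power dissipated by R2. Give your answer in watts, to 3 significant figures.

5900 W

Each parallel branch sees the full supply voltage, so P = V²/R applies directly to the target branch.
P_R2 = V² / R2 = (220)² / 8.20 Ω = 5902 W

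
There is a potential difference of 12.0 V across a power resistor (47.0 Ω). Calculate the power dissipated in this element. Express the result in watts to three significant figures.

3.06 W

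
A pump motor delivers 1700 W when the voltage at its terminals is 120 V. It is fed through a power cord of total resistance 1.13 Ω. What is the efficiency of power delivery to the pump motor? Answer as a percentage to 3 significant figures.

I = P / V = 1700 / 120 = 14.17 A through the power cord.
P_line = I² R_line = (14.17)² × 1.13 = 226.8 W
P_source = P_load + P_line = 1700 + 226.8 = 1927 W
η = P_load / P_source = 1700 / 1927 = 0.8823

88.2 %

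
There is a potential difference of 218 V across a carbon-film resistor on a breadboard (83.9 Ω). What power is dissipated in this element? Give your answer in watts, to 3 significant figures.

Voltage and resistance are given, so P = V²/R is the one-step route.
P = (218 V)² / 83.9 Ω = 566.4 W

566 W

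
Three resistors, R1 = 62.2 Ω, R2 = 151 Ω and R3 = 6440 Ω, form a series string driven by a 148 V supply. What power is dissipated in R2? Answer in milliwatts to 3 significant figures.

74.7 mW

The current is common to all series resistors; compute it, then apply P = I²R for the target.
R_total = 62.2 + 151 + 6440 = 6653 Ω
I = V / R_total = 148 / 6653 = 0.02224 A
P_R2 = I² × R2 = (0.02224)² × 151 = 0.07472 W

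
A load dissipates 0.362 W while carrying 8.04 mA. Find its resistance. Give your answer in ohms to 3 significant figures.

5600 Ω

Inverting the appropriate power form: R = P / I².
R = 0.362 / (0.008040)² = 5600 Ω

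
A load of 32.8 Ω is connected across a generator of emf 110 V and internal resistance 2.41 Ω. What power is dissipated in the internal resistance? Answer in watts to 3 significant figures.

r is in series with the load, so it carries the full circuit current — the loss in it is I²r.
I = ε / (r + R) = 110 / (2.41 + 32.8) = 3.124 A
P_int = I² r = (3.124)² × 2.41 = 23.52 W

23.5 W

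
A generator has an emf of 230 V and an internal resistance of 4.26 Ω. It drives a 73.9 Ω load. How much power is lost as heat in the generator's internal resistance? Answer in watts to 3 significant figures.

36.9 W

The source's internal resistance is just another series element carrying I; its dissipation is I²r.
I = ε / (r + R) = 230 / (4.26 + 73.9) = 2.943 A
P_int = I² r = (2.943)² × 4.26 = 36.89 W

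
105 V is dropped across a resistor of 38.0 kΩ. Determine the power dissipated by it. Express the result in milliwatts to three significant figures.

290 mW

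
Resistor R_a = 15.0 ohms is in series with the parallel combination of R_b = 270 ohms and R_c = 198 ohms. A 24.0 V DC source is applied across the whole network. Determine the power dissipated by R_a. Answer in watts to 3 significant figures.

Collapse R_b‖R_c to a single equivalent, reducing the network to two series elements.
R_p = (270×198)/(270+198) = 114.2 Ω
R_total = 15.0 + 114.2 = 129.2 Ω
I = V / R_total = 24.0 / 129.2 = 0.1857 A
R_a is in the main series path, so its power is I²R_a.
P_R_a = (0.1857)² × 15.0 = 0.5173 W

0.517 W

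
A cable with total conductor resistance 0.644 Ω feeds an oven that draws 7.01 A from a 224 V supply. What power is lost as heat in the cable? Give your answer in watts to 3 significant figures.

The cable is a series resistance carrying the load current; its dissipation is I²R_line.
The cable carries the full 7.01 A.
P_line = I² R_line = (7.010)² × 0.644 = 31.65 W

31.6 W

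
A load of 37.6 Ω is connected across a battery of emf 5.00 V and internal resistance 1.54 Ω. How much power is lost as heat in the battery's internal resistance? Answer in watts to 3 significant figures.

0.0251 W

The internal resistance carries the same current as the load; P_int = I²r.
I = ε / (r + R) = 5.00 / (1.54 + 37.6) = 0.1277 A
P_int = I² r = (0.1277)² × 1.54 = 0.02513 W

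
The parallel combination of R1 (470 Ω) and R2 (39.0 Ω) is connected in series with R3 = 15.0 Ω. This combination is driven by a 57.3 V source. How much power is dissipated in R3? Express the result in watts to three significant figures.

18.9 W

Combine R1 and R2 into their parallel equivalent first, reducing the network to two series resistors.
R_p = (470×39.0)/(470+39.0) = 36.01 Ω
R_total = R_p + 15.0 = 36.01 + 15.0 = 51.01 Ω
I = V / R_total = 57.3 / 51.01 = 1.123 A
R3 carries the full series current, so P = I²R.
P_R3 = (1.123)² × 15.0 = 18.93 W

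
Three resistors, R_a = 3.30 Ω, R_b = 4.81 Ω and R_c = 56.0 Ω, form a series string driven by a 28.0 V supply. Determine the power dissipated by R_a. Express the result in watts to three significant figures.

Every series element carries the same I. Get I from the total resistance, then P = I² × R_a.
R_total = 3.30 + 4.81 + 56.0 = 64.11 Ω
I = V / R_total = 28.0 / 64.11 = 0.4367 A
P_R_a = I² × R_a = (0.4367)² × 3.30 = 0.6295 W

0.629 W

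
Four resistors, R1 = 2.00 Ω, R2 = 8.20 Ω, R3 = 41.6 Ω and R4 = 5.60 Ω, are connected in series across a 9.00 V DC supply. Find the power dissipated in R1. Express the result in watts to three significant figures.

0.0492 W

Series elements share the same current, so find I first, then use P = I²R.
R_total = 2.00 + 8.20 + 41.6 + 5.60 = 57.40 Ω
I = V / R_total = 9.00 / 57.40 = 0.1568 A
P_R1 = I² × R1 = (0.1568)² × 2.00 = 0.04917 W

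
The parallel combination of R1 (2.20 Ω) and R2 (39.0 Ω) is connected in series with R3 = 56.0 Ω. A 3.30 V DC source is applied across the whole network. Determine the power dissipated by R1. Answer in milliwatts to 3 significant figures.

6.36 mW

Combine R1 and R2 into their parallel equivalent first, reducing the network to two series resistors.
R_p = (2.20×39.0)/(2.20+39.0) = 2.083 Ω
R_total = R_p + 56.0 = 2.083 + 56.0 = 58.08 Ω
I = V / R_total = 3.30 / 58.08 = 0.05682 A
Voltage across the parallel pair: V_p = I × R_p = 0.05682 × 2.083 = 0.1183 V
Use P = V²/R for R1 with V = V_p.
P_R1 = (0.1183)² / 2.20 = 0.006363 W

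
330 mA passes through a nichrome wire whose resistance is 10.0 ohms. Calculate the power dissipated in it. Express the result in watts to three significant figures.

1.09 W

The current through and the resistance of the element are both given; use P = I²R.
P = (0.3300 A)² × 10.0 Ω = 1.089 W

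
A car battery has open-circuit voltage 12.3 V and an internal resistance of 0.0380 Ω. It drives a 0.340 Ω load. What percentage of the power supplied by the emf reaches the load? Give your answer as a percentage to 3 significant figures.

89.9 %

The source delivers εI, of which I²R reaches the load and I²r is lost; since I is common, η = R/(R+r).
η = R / (R + r) = 0.340 / (0.340 + 0.0380) = 0.8995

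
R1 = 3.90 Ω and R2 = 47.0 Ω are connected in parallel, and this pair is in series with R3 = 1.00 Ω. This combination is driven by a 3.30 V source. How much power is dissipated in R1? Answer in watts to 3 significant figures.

Collapse the R1‖R2 pair into one equivalent R_p; then R_p and R3 form a series string.
R_p = (3.90×47.0)/(3.90+47.0) = 3.601 Ω
R_total = R_p + 1.00 = 3.601 + 1.00 = 4.601 Ω
I = V / R_total = 3.30 / 4.601 = 0.7172 A
Voltage across the parallel pair: V_p = I × R_p = 0.7172 × 3.601 = 2.583 V
R1 sits across V_p; its power is V_p²/R.
P_R1 = (2.583)² / 3.90 = 1.710 W

1.71 W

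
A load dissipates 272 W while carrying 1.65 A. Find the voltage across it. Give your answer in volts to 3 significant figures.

165 V

The two known quantities fix the third via V = P / I.
V = 272 / 1.650 = 164.8 V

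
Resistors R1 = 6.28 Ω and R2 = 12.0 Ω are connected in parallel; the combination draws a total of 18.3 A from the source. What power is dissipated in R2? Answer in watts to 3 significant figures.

474 W

Parallel branches share V, not I — compute V via R_eq, then use V²/R for the target branch.
1/R_eq = 1/6.28 + 1/12.0 ⇒ R_eq = 4.123 Ω
V = I_total × R_eq = 18.30 × 4.123 = 75.44 V
P_R2 = V² / R2 = (75.44)² / 12.0 = 474.3 W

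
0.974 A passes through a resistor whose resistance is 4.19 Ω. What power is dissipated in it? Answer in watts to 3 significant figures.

Knowing I and R, the power is just I²R — no need to find V first.
P = (0.9740 A)² × 4.19 Ω = 3.975 W

3.97 W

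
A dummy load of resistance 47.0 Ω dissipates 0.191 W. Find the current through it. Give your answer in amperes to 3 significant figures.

0.0637 A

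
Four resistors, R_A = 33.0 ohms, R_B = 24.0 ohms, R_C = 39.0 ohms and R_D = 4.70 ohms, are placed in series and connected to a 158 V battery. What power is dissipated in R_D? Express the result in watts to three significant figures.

The current is common to all series resistors; compute it, then apply P = I²R for the target.
R_total = 33.0 + 24.0 + 39.0 + 4.70 = 100.7 Ω
I = V / R_total = 158 / 100.7 = 1.569 A
P_R_D = I² × R_D = (1.569)² × 4.70 = 11.57 W

11.6 W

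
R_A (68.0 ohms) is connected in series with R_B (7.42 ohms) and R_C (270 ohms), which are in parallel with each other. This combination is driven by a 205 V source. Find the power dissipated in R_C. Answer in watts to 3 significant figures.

1.43 W

First combine the parallel branches into one equivalent R_p, then R_A + R_p is a series pair.
R_p = (7.42×270)/(7.42+270) = 7.222 Ω
R_total = 68.0 + 7.222 = 75.22 Ω
I = V / R_total = 205 / 75.22 = 2.725 A
Voltage across the parallel pair: V_p = I × R_p = 2.725 × 7.222 = 19.68 V
With V_p across R_C, its power is V_p²/R_C.
P_R_C = (19.68)² / 270 = 1.435 W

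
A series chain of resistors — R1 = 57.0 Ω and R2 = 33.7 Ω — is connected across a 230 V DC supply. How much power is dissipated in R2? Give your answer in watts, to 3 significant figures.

217 W

Since the resistors are in series they all carry the loop current I = V/R_total; the power in any one is I²R.
R_total = 57.0 + 33.7 = 90.70 Ω
I = V / R_total = 230 / 90.70 = 2.536 A
P_R2 = I² × R2 = (2.536)² × 33.7 = 216.7 W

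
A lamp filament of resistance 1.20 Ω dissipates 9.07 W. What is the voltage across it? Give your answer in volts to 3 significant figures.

Inverting the appropriate power form: V = √(P R).
V = √(9.07 × 1.20) = 3.299 V

3.30 V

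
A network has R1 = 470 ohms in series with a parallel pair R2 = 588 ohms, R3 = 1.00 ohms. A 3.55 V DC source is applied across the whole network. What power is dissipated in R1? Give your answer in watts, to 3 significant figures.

First combine the parallel branches into one equivalent R_p, then R1 + R_p is a series pair.
R_p = (588×1.00)/(588+1.00) = 0.9983 Ω
R_total = 470 + 0.9983 = 471.0 Ω
I = V / R_total = 3.55 / 471.0 = 0.007537 A
The full supply current passes through R1: P = I²R.
P_R1 = (0.007537)² × 470 = 0.02670 W

0.0267 W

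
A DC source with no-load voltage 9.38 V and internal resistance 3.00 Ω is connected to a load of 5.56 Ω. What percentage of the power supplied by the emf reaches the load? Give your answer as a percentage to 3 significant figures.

65.0 %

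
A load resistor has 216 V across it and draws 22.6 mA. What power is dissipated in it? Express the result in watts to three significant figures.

Since both terminal voltage and current are stated, P = V I gives the power in one step.
P = 216 V × 0.02260 A = 4.882 W

4.88 W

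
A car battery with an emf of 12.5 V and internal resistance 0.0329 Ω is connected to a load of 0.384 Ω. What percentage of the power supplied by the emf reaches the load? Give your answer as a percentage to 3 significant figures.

Efficiency is P_load / P_total. With a series r and R sharing the same I, P = I²R for each, so η = R/(R+r).
η = R / (R + r) = 0.384 / (0.384 + 0.0329) = 0.9211

92.1 %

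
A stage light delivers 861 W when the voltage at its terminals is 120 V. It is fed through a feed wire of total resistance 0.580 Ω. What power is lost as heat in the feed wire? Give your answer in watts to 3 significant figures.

29.9 W

Only the current and the line resistance are needed for the I²R loss.
I = P / V = 861 / 120 = 7.175 A through the feed wire.
P_line = I² R_line = (7.175)² × 0.580 = 29.86 W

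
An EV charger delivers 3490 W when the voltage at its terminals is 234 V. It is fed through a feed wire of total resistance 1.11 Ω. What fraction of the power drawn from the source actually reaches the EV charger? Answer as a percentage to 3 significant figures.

93.4 %

I = P / V = 3490 / 234 = 14.91 A through the feed wire.
P_line = I² R_line = (14.91)² × 1.11 = 246.9 W
P_source = P_load + P_line = 3490 + 246.9 = 3737 W
η = P_load / P_source = 3490 / 3737 = 0.9339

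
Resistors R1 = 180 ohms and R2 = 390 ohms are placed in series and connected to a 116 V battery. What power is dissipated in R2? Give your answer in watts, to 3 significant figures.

16.2 W

The current is common to all series resistors; compute it, then apply P = I²R for the target.
R_total = 180 + 390 = 570.0 Ω
I = V / R_total = 116 / 570.0 = 0.2035 A
P_R2 = I² × R2 = (0.2035)² × 390 = 16.15 W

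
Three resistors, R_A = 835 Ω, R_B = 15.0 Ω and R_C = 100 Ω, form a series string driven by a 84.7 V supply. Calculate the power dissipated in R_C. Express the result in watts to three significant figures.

In a series string the same current flows through every resistor — find that current, then P = I²R for the one we want.
R_total = 835 + 15.0 + 100 = 950.0 Ω
I = V / R_total = 84.7 / 950.0 = 0.08916 A
P_R_C = I² × R_C = (0.08916)² × 100 = 0.7949 W

0.795 W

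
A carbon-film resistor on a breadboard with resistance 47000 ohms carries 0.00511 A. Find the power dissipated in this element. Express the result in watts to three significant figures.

1.23 W

Current and resistance are given, so P = I²R is the direct form.
P = (0.005110 A)² × 47000 Ω = 1.227 W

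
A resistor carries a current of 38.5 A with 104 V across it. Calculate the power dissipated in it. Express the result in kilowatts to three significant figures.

Both the voltage across and the current through the element are known, so P = V I applies directly.
P = 104 V × 38.50 A = 4004 W

4.00 kW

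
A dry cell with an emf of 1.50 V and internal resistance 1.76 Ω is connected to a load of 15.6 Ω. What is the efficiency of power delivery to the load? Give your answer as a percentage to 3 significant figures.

The source delivers εI, of which I²R reaches the load and I²r is lost; since I is common, η = R/(R+r).
η = R / (R + r) = 15.6 / (15.6 + 1.76) = 0.8986

89.9 %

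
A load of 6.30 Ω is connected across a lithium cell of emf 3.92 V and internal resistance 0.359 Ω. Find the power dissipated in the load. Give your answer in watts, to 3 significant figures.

2.18 W

Load and internal resistance form a series loop — compute the loop current, then the load power via I²R.
I = ε / (r + R) = 3.92 / (0.359 + 6.30) = 0.5887 A
P_load = I² R = (0.5887)² × 6.30 = 2.183 W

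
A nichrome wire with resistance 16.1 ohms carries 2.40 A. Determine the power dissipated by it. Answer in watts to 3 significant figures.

The current through and the resistance of the element are both given; use P = I²R.
P = (2.400 A)² × 16.1 Ω = 92.74 W

92.7 W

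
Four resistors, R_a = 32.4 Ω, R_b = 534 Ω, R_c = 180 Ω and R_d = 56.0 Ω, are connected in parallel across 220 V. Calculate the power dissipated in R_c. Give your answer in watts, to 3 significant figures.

269 W

R_c sits directly across the source, so P = V²/R with V = 220 V.
P_R_c = V² / R_c = (220)² / 180 Ω = 268.9 W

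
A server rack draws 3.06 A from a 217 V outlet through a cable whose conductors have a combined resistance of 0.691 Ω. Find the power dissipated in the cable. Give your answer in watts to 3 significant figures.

6.47 W

Only the current and the line resistance are needed for the I²R loss.
The cable carries the full 3.06 A.
P_line = I² R_line = (3.060)² × 0.691 = 6.470 W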